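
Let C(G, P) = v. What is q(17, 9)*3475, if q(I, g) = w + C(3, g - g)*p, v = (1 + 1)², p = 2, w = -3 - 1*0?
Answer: 17375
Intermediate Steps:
w = -3 (w = -3 + 0 = -3)
v = 4 (v = 2² = 4)
C(G, P) = 4
q(I, g) = 5 (q(I, g) = -3 + 4*2 = -3 + 8 = 5)
q(17, 9)*3475 = 5*3475 = 17375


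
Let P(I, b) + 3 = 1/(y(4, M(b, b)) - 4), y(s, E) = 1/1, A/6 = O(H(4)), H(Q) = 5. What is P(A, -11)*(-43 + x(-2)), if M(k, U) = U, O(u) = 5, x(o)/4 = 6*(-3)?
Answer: 1150/3 ≈ 383.33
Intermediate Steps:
x(o) = -72 (x(o) = 4*(6*(-3)) = 4*(-18) = -72)
A = 30 (A = 6*5 = 30)
y(s, E) = 1
P(I, b) = -10/3 (P(I, b) = -3 + 1/(1 - 4) = -3 + 1/(-3) = -3 - ⅓ = -10/3)
P(A, -11)*(-43 + x(-2)) = -10*(-43 - 72)/3 = -10/3*(-115) = 1150/3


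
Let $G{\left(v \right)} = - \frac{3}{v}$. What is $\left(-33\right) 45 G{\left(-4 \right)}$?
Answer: $- \frac{4455}{4} \approx -1113.8$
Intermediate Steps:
$\left(-33\right) 45 G{\left(-4 \right)} = \left(-33\right) 45 \left(- \frac{3}{-4}\right) = - 1485 \left(\left(-3\right) \left(- \frac{1}{4}\right)\right) = \left(-1485\right) \frac{3}{4} = - \frac{4455}{4}$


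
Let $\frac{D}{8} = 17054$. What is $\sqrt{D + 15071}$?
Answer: $\sqrt{151503} \approx 389.23$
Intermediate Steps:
$D = 136432$ ($D = 8 \cdot 17054 = 136432$)
$\sqrt{D + 15071} = \sqrt{136432 + 15071} = \sqrt{151503}$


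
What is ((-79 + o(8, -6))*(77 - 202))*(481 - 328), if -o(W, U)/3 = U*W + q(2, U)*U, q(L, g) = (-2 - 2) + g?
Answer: 2199375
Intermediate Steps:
q(L, g) = -4 + g
o(W, U) = -3*U*W - 3*U*(-4 + U) (o(W, U) = -3*(U*W + (-4 + U)*U) = -3*(U*W + U*(-4 + U)) = -3*U*W - 3*U*(-4 + U))
((-79 + o(8, -6))*(77 - 202))*(481 - 328) = ((-79 + 3*(-6)*(4 - 1*(-6) - 1*8))*(77 - 202))*(481 - 328) = ((-79 + 3*(-6)*(4 + 6 - 8))*(-125))*153 = ((-79 + 3*(-6)*2)*(-125))*153 = ((-79 - 36)*(-125))*153 = -115*(-125)*153 = 14375*153 = 2199375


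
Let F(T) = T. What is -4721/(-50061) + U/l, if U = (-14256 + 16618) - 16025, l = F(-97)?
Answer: 684441380/4855917 ≈ 140.95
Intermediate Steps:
l = -97
U = -13663 (U = 2362 - 16025 = -13663)
-4721/(-50061) + U/l = -4721/(-50061) - 13663/(-97) = -4721*(-1/50061) - 13663*(-1/97) = 4721/50061 + 13663/97 = 684441380/4855917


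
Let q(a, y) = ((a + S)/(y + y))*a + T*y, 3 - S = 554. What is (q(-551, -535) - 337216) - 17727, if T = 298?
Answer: -275493156/535 ≈ -5.1494e+5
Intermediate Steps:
S = -551 (S = 3 - 1*554 = 3 - 554 = -551)
q(a, y) = 298*y + a*(-551 + a)/(2*y) (q(a, y) = ((a - 551)/(y + y))*a + 298*y = ((-551 + a)/((2*y)))*a + 298*y = ((-551 + a)*(1/(2*y)))*a + 298*y = ((-551 + a)/(2*y))*a + 298*y = a*(-551 + a)/(2*y) + 298*y = 298*y + a*(-551 + a)/(2*y))
(q(-551, -535) - 337216) - 17727 = ((1/2)*((-551)**2 - 551*(-551) + 596*(-535)**2)/(-535) - 337216) - 17727 = ((1/2)*(-1/535)*(303601 + 303601 + 596*286225) - 337216) - 17727 = ((1/2)*(-1/535)*(303601 + 303601 + 170590100) - 337216) - 17727 = ((1/2)*(-1/535)*171197302 - 337216) - 17727 = (-85598651/535 - 337216) - 17727 = -266009211/535 - 17727 = -275493156/535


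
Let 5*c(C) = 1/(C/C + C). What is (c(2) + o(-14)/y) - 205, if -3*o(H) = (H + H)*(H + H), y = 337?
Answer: -1039858/5055 ≈ -205.71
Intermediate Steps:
o(H) = -4*H²/3 (o(H) = -(H + H)*(H + H)/3 = -2*H*2*H/3 = -4*H²/3)
c(C) = 1/(5*(1 + C)) (c(C) = 1/(5*(C/C + C)) = 1/(5*(1 + C)))
(c(2) + o(-14)/y) - 205 = (1/(5*(1 + 2)) - 4/3*(-14)²/337) - 205 = ((⅕)/3 - 4/3*196*(1/337)) - 205 = ((⅕)*(⅓) - 784/3*1/337) - 205 = (1/15 - 784/1011) - 205 = -3583/5055 - 205 = -1039858/5055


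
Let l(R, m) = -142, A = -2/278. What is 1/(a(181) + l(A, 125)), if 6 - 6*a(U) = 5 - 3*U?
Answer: -3/154 ≈ -0.019481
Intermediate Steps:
a(U) = ⅙ + U/2 (a(U) = 1 - (5 - 3*U)/6 = 1 + (-⅚ + U/2) = ⅙ + U/2)
A = -1/139 (A = -2*1/278 = -1/139 ≈ -0.0071942)
1/(a(181) + l(A, 125)) = 1/((⅙ + (½)*181) - 142) = 1/((⅙ + 181/2) - 142) = 1/(272/3 - 142) = 1/(-154/3) = -3/154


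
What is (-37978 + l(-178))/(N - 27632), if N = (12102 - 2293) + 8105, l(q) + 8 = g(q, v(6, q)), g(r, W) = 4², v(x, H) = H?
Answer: 18985/4859 ≈ 3.9072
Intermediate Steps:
g(r, W) = 16
l(q) = 8 (l(q) = -8 + 16 = 8)
N = 17914 (N = 9809 + 8105 = 17914)
(-37978 + l(-178))/(N - 27632) = (-37978 + 8)/(17914 - 27632) = -37970/(-9718) = -37970*(-1/9718) = 18985/4859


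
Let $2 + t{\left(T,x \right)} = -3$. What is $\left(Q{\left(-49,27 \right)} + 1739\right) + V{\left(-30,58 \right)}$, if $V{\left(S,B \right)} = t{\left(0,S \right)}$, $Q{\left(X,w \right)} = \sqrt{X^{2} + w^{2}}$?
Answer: $1734 + \sqrt{3130} \approx 1789.9$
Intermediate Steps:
$t{\left(T,x \right)} = -5$ ($t{\left(T,x \right)} = -2 - 3 = -5$)
$V{\left(S,B \right)} = -5$
$\left(Q{\left(-49,27 \right)} + 1739\right) + V{\left(-30,58 \right)} = \left(\sqrt{\left(-49\right)^{2} + 27^{2}} + 1739\right) - 5 = \left(\sqrt{2401 + 729} + 1739\right) - 5 = \left(\sqrt{3130} + 1739\right) - 5 = \left(1739 + \sqrt{3130}\right) - 5 = 1734 + \sqrt{3130}$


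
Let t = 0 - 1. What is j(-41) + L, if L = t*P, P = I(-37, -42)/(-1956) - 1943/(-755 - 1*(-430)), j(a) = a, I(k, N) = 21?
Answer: -9952461/211900 ≈ -46.968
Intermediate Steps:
P = 1264561/211900 (P = 21/(-1956) - 1943/(-755 - 1*(-430)) = 21*(-1/1956) - 1943/(-755 + 430) = -7/652 - 1943/(-325) = -7/652 - 1943*(-1/325) = -7/652 + 1943/325 = 1264561/211900 ≈ 5.9677)
t = -1
L = -1264561/211900 (L = -1*1264561/211900 = -1264561/211900 ≈ -5.9677)
j(-41) + L = -41 - 1264561/211900 = -9952461/211900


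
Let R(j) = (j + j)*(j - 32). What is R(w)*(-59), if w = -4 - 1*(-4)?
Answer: 0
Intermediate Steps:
w = 0 (w = -4 + 4 = 0)
R(j) = 2*j*(-32 + j) (R(j) = (2*j)*(-32 + j) = 2*j*(-32 + j))
R(w)*(-59) = (2*0*(-32 + 0))*(-59) = (2*0*(-32))*(-59) = 0*(-59) = 0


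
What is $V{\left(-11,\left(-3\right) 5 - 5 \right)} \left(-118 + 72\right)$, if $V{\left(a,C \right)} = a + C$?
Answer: $1426$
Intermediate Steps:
$V{\left(a,C \right)} = C + a$
$V{\left(-11,\left(-3\right) 5 - 5 \right)} \left(-118 + 72\right) = \left(\left(\left(-3\right) 5 - 5\right) - 11\right) \left(-118 + 72\right) = \left(\left(-15 - 5\right) - 11\right) \left(-46\right) = \left(-20 - 11\right) \left(-46\right) = \left(-31\right) \left(-46\right) = 1426$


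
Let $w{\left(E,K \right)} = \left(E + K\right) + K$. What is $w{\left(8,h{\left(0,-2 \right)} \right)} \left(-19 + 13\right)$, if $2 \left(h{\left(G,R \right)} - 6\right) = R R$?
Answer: $-144$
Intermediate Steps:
$h{\left(G,R \right)} = 6 + \frac{R^{2}}{2}$ ($h{\left(G,R \right)} = 6 + \frac{R R}{2} = 6 + \frac{R^{2}}{2}$)
$w{\left(E,K \right)} = E + 2 K$
$w{\left(8,h{\left(0,-2 \right)} \right)} \left(-19 + 13\right) = \left(8 + 2 \left(6 + \frac{\left(-2\right)^{2}}{2}\right)\right) \left(-19 + 13\right) = \left(8 + 2 \left(6 + \frac{1}{2} \cdot 4\right)\right) \left(-6\right) = \left(8 + 2 \left(6 + 2\right)\right) \left(-6\right) = \left(8 + 2 \cdot 8\right) \left(-6\right) = \left(8 + 16\right) \left(-6\right) = 24 \left(-6\right) = -144$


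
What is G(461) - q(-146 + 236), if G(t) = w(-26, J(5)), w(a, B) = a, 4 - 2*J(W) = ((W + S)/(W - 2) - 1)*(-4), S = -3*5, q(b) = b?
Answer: -116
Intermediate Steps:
S = -15
J(W) = 2*(-15 + W)/(-2 + W) (J(W) = 2 - ((W - 15)/(W - 2) - 1)*(-4)/2 = 2 - ((-15 + W)/(-2 + W) - 1)*(-4)/2 = 2 - (-1 + (-15 + W)/(-2 + W))*(-4)/2 = 2 - (4 - 4*(-15 + W)/(-2 + W))/2 = 2 + (-2 + 2*(-15 + W)/(-2 + W)) = 2*(-15 + W)/(-2 + W))
G(t) = -26
G(461) - q(-146 + 236) = -26 - (-146 + 236) = -26 - 1*90 = -26 - 90 = -116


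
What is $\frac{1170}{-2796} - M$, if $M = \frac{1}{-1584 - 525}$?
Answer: $- \frac{410789}{982794} \approx -0.41798$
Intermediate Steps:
$M = - \frac{1}{2109}$ ($M = \frac{1}{-2109} = - \frac{1}{2109} \approx -0.00047416$)
$\frac{1170}{-2796} - M = \frac{1170}{-2796} - - \frac{1}{2109} = 1170 \left(- \frac{1}{2796}\right) + \frac{1}{2109} = - \frac{195}{466} + \frac{1}{2109} = - \frac{410789}{982794}$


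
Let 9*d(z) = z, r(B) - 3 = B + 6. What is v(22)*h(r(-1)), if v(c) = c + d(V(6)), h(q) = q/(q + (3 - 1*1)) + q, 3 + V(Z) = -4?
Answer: 8404/45 ≈ 186.76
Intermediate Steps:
r(B) = 9 + B (r(B) = 3 + (B + 6) = 3 + (6 + B) = 9 + B)
V(Z) = -7 (V(Z) = -3 - 4 = -7)
d(z) = z/9
h(q) = q + q/(2 + q) (h(q) = q/(q + (3 - 1)) + q = q/(q + 2) + q = q/(2 + q) + q = q + q/(2 + q))
v(c) = -7/9 + c (v(c) = c + (1/9)*(-7) = c - 7/9 = -7/9 + c)
v(22)*h(r(-1)) = (-7/9 + 22)*((9 - 1)*(3 + (9 - 1))/(2 + (9 - 1))) = 191*(8*(3 + 8)/(2 + 8))/9 = 191*(8*11/10)/9 = 191*(8*(1/10)*11)/9 = (191/9)*(44/5) = 8404/45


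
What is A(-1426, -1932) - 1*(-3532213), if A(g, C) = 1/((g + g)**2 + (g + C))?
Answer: 28718820278299/8130546 ≈ 3.5322e+6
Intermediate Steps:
A(g, C) = 1/(C + g + 4*g**2) (A(g, C) = 1/((2*g)**2 + (C + g)) = 1/(4*g**2 + (C + g)) = 1/(C + g + 4*g**2))
A(-1426, -1932) - 1*(-3532213) = 1/(-1932 - 1426 + 4*(-1426)**2) - 1*(-3532213) = 1/(-1932 - 1426 + 4*2033476) + 3532213 = 1/(-1932 - 1426 + 8133904) + 3532213 = 1/8130546 + 3532213 = 28718820278299/8130546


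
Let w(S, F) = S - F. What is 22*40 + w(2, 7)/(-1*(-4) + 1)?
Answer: 879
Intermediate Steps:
22*40 + w(2, 7)/(-1*(-4) + 1) = 22*40 + (2 - 1*7)/(-1*(-4) + 1) = 880 + (2 - 7)/(4 + 1) = 880 - 5/5 = 880 - 5*⅕ = 880 - 1 = 879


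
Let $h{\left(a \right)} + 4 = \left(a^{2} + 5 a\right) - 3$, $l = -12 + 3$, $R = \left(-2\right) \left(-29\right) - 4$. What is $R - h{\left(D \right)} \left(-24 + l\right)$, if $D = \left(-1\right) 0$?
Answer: $-177$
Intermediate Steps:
$R = 54$ ($R = 58 - 4 = 54$)
$l = -9$
$D = 0$
$h{\left(a \right)} = -7 + a^{2} + 5 a$ ($h{\left(a \right)} = -4 - \left(3 - a^{2} - 5 a\right) = -4 + \left(-3 + a^{2} + 5 a\right) = -7 + a^{2} + 5 a$)
$R - h{\left(D \right)} \left(-24 + l\right) = 54 - \left(-7 + 0^{2} + 5 \cdot 0\right) \left(-24 - 9\right) = 54 - \left(-7 + 0 + 0\right) \left(-33\right) = 54 - \left(-7\right) \left(-33\right) = 54 - 231 = -177$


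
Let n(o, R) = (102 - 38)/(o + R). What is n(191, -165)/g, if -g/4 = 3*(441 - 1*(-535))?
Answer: -1/4758 ≈ -0.00021017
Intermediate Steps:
g = -11712 (g = -12*(441 - 1*(-535)) = -12*(441 + 535) = -12*976 = -4*2928 = -11712)
n(o, R) = 64/(R + o)
n(191, -165)/g = (64/(-165 + 191))/(-11712) = (64/26)*(-1/11712) = (64*(1/26))*(-1/11712) = (32/13)*(-1/11712) = -1/4758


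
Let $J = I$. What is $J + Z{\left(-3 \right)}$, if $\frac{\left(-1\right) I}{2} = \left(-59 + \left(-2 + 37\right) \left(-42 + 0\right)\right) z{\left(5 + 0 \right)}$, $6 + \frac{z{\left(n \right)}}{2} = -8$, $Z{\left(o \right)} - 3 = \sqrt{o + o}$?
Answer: $-85621 + i \sqrt{6} \approx -85621.0 + 2.4495 i$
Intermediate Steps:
$Z{\left(o \right)} = 3 + \sqrt{2} \sqrt{o}$ ($Z{\left(o \right)} = 3 + \sqrt{o + o} = 3 + \sqrt{2 o} = 3 + \sqrt{2} \sqrt{o}$)
$z{\left(n \right)} = -28$ ($z{\left(n \right)} = -12 + 2 \left(-8\right) = -12 - 16 = -28$)
$I = -85624$ ($I = - 2 \left(-59 + \left(-2 + 37\right) \left(-42 + 0\right)\right) \left(-28\right) = - 2 \left(-59 + 35 \left(-42\right)\right) \left(-28\right) = - 2 \left(-59 - 1470\right) \left(-28\right) = - 2 \left(\left(-1529\right) \left(-28\right)\right) = \left(-2\right) 42812 = -85624$)
$J = -85624$
$J + Z{\left(-3 \right)} = -85624 + \left(3 + \sqrt{2} \sqrt{-3}\right) = -85624 + \left(3 + \sqrt{2} i \sqrt{3}\right) = -85624 + \left(3 + i \sqrt{6}\right) = -85621 + i \sqrt{6}$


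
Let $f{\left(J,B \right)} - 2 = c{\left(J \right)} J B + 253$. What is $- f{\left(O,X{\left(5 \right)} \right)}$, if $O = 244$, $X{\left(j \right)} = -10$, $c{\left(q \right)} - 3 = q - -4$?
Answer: $612185$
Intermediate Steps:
$c{\left(q \right)} = 7 + q$ ($c{\left(q \right)} = 3 + \left(q - -4\right) = 3 + \left(q + 4\right) = 3 + \left(4 + q\right) = 7 + q$)
$f{\left(J,B \right)} = 255 + B J \left(7 + J\right)$ ($f{\left(J,B \right)} = 2 + \left(\left(7 + J\right) J B + 253\right) = 2 + \left(J \left(7 + J\right) B + 253\right) = 2 + \left(B J \left(7 + J\right) + 253\right) = 2 + \left(253 + B J \left(7 + J\right)\right) = 255 + B J \left(7 + J\right)$)
$- f{\left(O,X{\left(5 \right)} \right)} = - (255 - 2440 \left(7 + 244\right)) = - (255 - 2440 \cdot 251) = - (255 - 612440) = \left(-1\right) \left(-612185\right) = 612185$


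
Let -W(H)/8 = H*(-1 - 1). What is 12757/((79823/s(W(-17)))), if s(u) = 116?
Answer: 1479812/79823 ≈ 18.539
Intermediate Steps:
W(H) = 16*H (W(H) = -8*H*(-1 - 1) = -8*H*(-2) = -(-16)*H = 16*H)
12757/((79823/s(W(-17)))) = 12757/((79823/116)) = 12757/((79823*(1/116))) = 12757/(79823/116) = 12757*(116/79823) = 1479812/79823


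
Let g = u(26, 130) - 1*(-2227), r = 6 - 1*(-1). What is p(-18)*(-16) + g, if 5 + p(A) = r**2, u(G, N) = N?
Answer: 1653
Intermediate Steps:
r = 7 (r = 6 + 1 = 7)
p(A) = 44 (p(A) = -5 + 7**2 = -5 + 49 = 44)
g = 2357 (g = 130 - 1*(-2227) = 130 + 2227 = 2357)
p(-18)*(-16) + g = 44*(-16) + 2357 = -704 + 2357 = 1653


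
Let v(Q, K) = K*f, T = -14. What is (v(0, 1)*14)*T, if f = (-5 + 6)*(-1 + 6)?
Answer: -980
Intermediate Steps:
f = 5 (f = 1*5 = 5)
v(Q, K) = 5*K (v(Q, K) = K*5 = 5*K)
(v(0, 1)*14)*T = ((5*1)*14)*(-14) = (5*14)*(-14) = 70*(-14) = -980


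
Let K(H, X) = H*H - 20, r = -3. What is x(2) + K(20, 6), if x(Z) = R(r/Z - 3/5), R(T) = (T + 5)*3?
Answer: 3887/10 ≈ 388.70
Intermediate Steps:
K(H, X) = -20 + H**2 (K(H, X) = H**2 - 20 = -20 + H**2)
R(T) = 15 + 3*T (R(T) = (5 + T)*3 = 15 + 3*T)
x(Z) = 66/5 - 9/Z (x(Z) = 15 + 3*(-3/Z - 3/5) = 15 + 3*(-3/5 - 3/Z) = 15 + (-9/5 - 9/Z) = 66/5 - 9/Z)
x(2) + K(20, 6) = (66/5 - 9/2) + (-20 + 20**2) = (66/5 - 9*1/2) + (-20 + 400) = (66/5 - 9/2) + 380 = 87/10 + 380 = 3887/10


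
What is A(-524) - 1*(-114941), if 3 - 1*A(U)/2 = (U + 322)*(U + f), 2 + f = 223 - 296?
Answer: -127049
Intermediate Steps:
f = -75 (f = -2 + (223 - 296) = -2 - 73 = -75)
A(U) = 6 - 2*(-75 + U)*(322 + U) (A(U) = 6 - 2*(U + 322)*(U - 75) = 6 - 2*(322 + U)*(-75 + U) = 6 - 2*(-75 + U)*(322 + U))
A(-524) - 1*(-114941) = (48306 - 494*(-524) - 2*(-524)²) - 1*(-114941) = (48306 + 258856 - 2*274576) + 114941 = (48306 + 258856 - 549152) + 114941 = -241990 + 114941 = -127049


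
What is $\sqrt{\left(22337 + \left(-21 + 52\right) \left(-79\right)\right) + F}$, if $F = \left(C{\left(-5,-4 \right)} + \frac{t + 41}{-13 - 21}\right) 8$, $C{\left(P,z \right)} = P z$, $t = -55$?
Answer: $\frac{2 \sqrt{1448706}}{17} \approx 141.6$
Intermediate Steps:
$F = \frac{2776}{17}$ ($F = \left(\left(-5\right) \left(-4\right) + \frac{-55 + 41}{-13 - 21}\right) 8 = \left(20 - \frac{14}{-34}\right) 8 = \left(20 - - \frac{7}{17}\right) 8 = \left(20 + \frac{7}{17}\right) 8 = \frac{347}{17} \cdot 8 = \frac{2776}{17} \approx 163.29$)
$\sqrt{\left(22337 + \left(-21 + 52\right) \left(-79\right)\right) + F} = \sqrt{\left(22337 + \left(-21 + 52\right) \left(-79\right)\right) + \frac{2776}{17}} = \sqrt{\left(22337 + 31 \left(-79\right)\right) + \frac{2776}{17}} = \sqrt{\left(22337 - 2449\right) + \frac{2776}{17}} = \sqrt{19888 + \frac{2776}{17}} = \sqrt{\frac{340872}{17}} = \frac{2 \sqrt{1448706}}{17}$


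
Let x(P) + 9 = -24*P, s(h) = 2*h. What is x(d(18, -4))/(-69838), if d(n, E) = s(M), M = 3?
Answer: 153/69838 ≈ 0.0021908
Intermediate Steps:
d(n, E) = 6 (d(n, E) = 2*3 = 6)
x(P) = -9 - 24*P
x(d(18, -4))/(-69838) = (-9 - 24*6)/(-69838) = (-9 - 144)*(-1/69838) = -153*(-1/69838) = 153/69838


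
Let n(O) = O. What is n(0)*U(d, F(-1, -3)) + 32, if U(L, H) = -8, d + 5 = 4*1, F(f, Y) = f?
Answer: 32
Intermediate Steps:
d = -1 (d = -5 + 4*1 = -5 + 4 = -1)
n(0)*U(d, F(-1, -3)) + 32 = 0*(-8) + 32 = 0 + 32 = 32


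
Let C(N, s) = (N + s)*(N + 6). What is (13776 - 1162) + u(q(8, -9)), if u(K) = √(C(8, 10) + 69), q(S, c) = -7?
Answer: 12614 + √321 ≈ 12632.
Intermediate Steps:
C(N, s) = (6 + N)*(N + s) (C(N, s) = (N + s)*(6 + N) = (6 + N)*(N + s))
u(K) = √321 (u(K) = √((8² + 6*8 + 6*10 + 8*10) + 69) = √((64 + 48 + 60 + 80) + 69) = √(252 + 69) = √321)
(13776 - 1162) + u(q(8, -9)) = (13776 - 1162) + √321 = 12614 + √321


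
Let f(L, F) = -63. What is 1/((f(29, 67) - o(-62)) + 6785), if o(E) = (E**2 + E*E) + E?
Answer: -1/904 ≈ -0.0011062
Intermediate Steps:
o(E) = E + 2*E**2 (o(E) = (E**2 + E**2) + E = 2*E**2 + E = E + 2*E**2)
1/((f(29, 67) - o(-62)) + 6785) = 1/((-63 - (-62)*(1 + 2*(-62))) + 6785) = 1/((-63 - (-62)*(1 - 124)) + 6785) = 1/((-63 - (-62)*(-123)) + 6785) = 1/((-63 - 1*7626) + 6785) = 1/((-63 - 7626) + 6785) = 1/(-7689 + 6785) = 1/(-904) = -1/904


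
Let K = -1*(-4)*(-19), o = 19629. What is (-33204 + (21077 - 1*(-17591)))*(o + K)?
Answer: 106837592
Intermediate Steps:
K = -76 (K = 4*(-19) = -76)
(-33204 + (21077 - 1*(-17591)))*(o + K) = (-33204 + (21077 - 1*(-17591)))*(19629 - 76) = (-33204 + (21077 + 17591))*19553 = (-33204 + 38668)*19553 = 5464*19553 = 106837592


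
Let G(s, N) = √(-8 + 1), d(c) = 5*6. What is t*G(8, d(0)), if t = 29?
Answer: 29*I*√7 ≈ 76.727*I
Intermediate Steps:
d(c) = 30
G(s, N) = I*√7 (G(s, N) = √(-7) = I*√7)
t*G(8, d(0)) = 29*(I*√7) = 29*I*√7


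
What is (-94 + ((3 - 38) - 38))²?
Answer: 27889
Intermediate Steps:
(-94 + ((3 - 38) - 38))² = (-94 + (-35 - 38))² = (-94 - 73)² = (-167)² = 27889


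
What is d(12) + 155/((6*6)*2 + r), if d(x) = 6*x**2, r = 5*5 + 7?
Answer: 90011/104 ≈ 865.49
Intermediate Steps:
r = 32 (r = 25 + 7 = 32)
d(12) + 155/((6*6)*2 + r) = 6*12**2 + 155/((6*6)*2 + 32) = 6*144 + 155/(36*2 + 32) = 864 + 155/(72 + 32) = 864 + 155/104 = 90011/104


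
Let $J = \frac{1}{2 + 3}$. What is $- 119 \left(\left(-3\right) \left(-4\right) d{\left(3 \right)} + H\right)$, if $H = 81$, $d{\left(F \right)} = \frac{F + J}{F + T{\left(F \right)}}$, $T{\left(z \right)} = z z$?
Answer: $- \frac{50099}{5} \approx -10020.0$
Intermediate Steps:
$T{\left(z \right)} = z^{2}$
$J = \frac{1}{5} \approx 0.2$
$d{\left(F \right)} = \frac{\frac{1}{5} + F}{F + F^{2}}$ ($d{\left(F \right)} = \frac{F + \frac{1}{5}}{F + F^{2}} = \frac{\frac{1}{5} + F}{F + F^{2}}$)
$- 119 \left(\left(-3\right) \left(-4\right) d{\left(3 \right)} + H\right) = - 119 \left(\left(-3\right) \left(-4\right) \frac{\frac{1}{5} + 3}{3 \left(1 + 3\right)} + 81\right) = - 119 \left(12 \cdot \frac{1}{3} \cdot \frac{1}{4} \cdot \frac{16}{5} + 81\right) = - 119 \left(12 \cdot \frac{4}{15} + 81\right) = - 119 \left(\frac{16}{5} + 81\right) = \left(-119\right) \frac{421}{5} = - \frac{50099}{5}$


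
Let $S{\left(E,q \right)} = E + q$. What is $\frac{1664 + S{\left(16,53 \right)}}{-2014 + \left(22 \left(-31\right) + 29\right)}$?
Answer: $- \frac{1733}{2667} \approx -0.64979$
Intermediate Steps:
$\frac{1664 + S{\left(16,53 \right)}}{-2014 + \left(22 \left(-31\right) + 29\right)} = \frac{1664 + \left(16 + 53\right)}{-2014 + \left(22 \left(-31\right) + 29\right)} = \frac{1664 + 69}{-2014 + \left(-682 + 29\right)} = \frac{1733}{-2014 - 653} = \frac{1733}{-2667} = 1733 \left(- \frac{1}{2667}\right) = - \frac{1733}{2667}$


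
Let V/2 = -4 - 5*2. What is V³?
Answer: -21952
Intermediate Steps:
V = -28 (V = 2*(-4 - 5*2) = 2*(-4 - 10) = 2*(-14) = -28)
V³ = (-28)³ = -21952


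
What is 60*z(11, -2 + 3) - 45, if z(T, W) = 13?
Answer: 735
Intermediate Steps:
60*z(11, -2 + 3) - 45 = 60*13 - 45 = 780 - 45 = 735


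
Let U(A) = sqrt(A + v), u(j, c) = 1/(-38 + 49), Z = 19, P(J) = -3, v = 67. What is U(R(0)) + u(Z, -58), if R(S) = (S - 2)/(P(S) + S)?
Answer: 1/11 + sqrt(609)/3 ≈ 8.3169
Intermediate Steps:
u(j, c) = 1/11
R(S) = (-2 + S)/(-3 + S) (R(S) = (S - 2)/(-3 + S) = (-2 + S)/(-3 + S))
U(A) = sqrt(67 + A) (U(A) = sqrt(A + 67) = sqrt(67 + A))
U(R(0)) + u(Z, -58) = sqrt(67 + (-2 + 0)/(-3 + 0)) + 1/11 = sqrt(67 - 2/(-3)) + 1/11 = sqrt(67 - 1/3*(-2)) + 1/11 = sqrt(67 + 2/3) + 1/11 = sqrt(203/3) + 1/11 = sqrt(609)/3 + 1/11 = 1/11 + sqrt(609)/3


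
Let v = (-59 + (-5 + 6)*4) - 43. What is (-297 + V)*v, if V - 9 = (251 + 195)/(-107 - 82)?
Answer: 768292/27 ≈ 28455.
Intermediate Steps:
V = 1255/189 (V = 9 + (251 + 195)/(-107 - 82) = 9 + 446/(-189) = 9 + 446*(-1/189) = 9 - 446/189 = 1255/189 ≈ 6.6402)
v = -98 (v = (-59 + 1*4) - 43 = (-59 + 4) - 43 = -55 - 43 = -98)
(-297 + V)*v = (-297 + 1255/189)*(-98) = -54878/189*(-98) = 768292/27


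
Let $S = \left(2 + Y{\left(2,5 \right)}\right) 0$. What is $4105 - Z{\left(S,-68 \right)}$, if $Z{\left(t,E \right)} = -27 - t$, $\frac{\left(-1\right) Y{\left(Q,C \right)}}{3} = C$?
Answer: $4132$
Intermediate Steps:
$Y{\left(Q,C \right)} = - 3 C$
$S = 0$ ($S = \left(2 - 15\right) 0 = \left(-13\right) 0 = 0$)
$4105 - Z{\left(S,-68 \right)} = 4105 - \left(-27 - 0\right) = 4105 - \left(-27 + 0\right) = 4105 - -27 = 4105 + 27 = 4132$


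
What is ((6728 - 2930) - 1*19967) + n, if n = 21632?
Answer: 5463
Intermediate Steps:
((6728 - 2930) - 1*19967) + n = ((6728 - 2930) - 1*19967) + 21632 = (3798 - 19967) + 21632 = -16169 + 21632 = 5463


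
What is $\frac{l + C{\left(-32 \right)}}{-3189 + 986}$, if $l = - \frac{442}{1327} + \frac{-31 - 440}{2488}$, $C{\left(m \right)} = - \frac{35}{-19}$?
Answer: $- \frac{82785613}{138194066632} \approx -0.00059905$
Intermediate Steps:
$C{\left(m \right)} = \frac{35}{19}$ ($C{\left(m \right)} = \left(-35\right) \left(- \frac{1}{19}\right) = \frac{35}{19}$)
$l = - \frac{1724713}{3301576}$ ($l = \left(-442\right) \frac{1}{1327} - \frac{471}{2488} = - \frac{442}{1327} - \frac{471}{2488} = - \frac{1724713}{3301576} \approx -0.52239$)
$\frac{l + C{\left(-32 \right)}}{-3189 + 986} = \frac{- \frac{1724713}{3301576} + \frac{35}{19}}{-3189 + 986} = \frac{82785613}{62729944 \left(-2203\right)} = \frac{82785613}{62729944} \left(- \frac{1}{2203}\right) = - \frac{82785613}{138194066632}$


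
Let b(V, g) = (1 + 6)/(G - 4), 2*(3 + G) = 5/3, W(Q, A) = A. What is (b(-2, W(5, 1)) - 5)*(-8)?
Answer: 1816/37 ≈ 49.081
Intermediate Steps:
G = -13/6 (G = -3 + (5/3)/2 = -3 + (5*(⅓))/2 = -3 + (½)*(5/3) = -3 + ⅚ = -13/6 ≈ -2.1667)
b(V, g) = -42/37 (b(V, g) = (1 + 6)/(-13/6 - 4) = 7/(-37/6) = 7*(-6/37) = -42/37)
(b(-2, W(5, 1)) - 5)*(-8) = (-42/37 - 5)*(-8) = -227/37*(-8) = 1816/37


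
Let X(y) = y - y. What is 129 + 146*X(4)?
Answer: 129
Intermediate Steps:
X(y) = 0
129 + 146*X(4) = 129 + 146*0 = 129 + 0 = 129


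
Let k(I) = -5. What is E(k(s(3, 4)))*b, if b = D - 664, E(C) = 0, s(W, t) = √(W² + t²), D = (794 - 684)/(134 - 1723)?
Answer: 0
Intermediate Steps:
D = -110/1589 (D = 110/(-1589) = 110*(-1/1589) = -110/1589 ≈ -0.069226)
b = -1055206/1589 (b = -110/1589 - 664 = -1055206/1589 ≈ -664.07)
E(k(s(3, 4)))*b = 0*(-1055206/1589) = 0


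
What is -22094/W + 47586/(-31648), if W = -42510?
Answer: -330912487/336339120 ≈ -0.98387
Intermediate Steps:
-22094/W + 47586/(-31648) = -22094/(-42510) + 47586/(-31648) = -22094*(-1/42510) + 47586*(-1/31648) = 11047/21255 - 23793/15824 = -330912487/336339120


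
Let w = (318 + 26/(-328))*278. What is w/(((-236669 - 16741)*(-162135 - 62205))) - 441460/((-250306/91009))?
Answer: 93646170536925928721113/583425733942472400 ≈ 1.6051e+5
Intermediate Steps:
w = 7247321/82 (w = (318 + 26*(-1/328))*278 = (318 - 13/164)*278 = (52139/164)*278 = 7247321/82 ≈ 88382.)
w/(((-236669 - 16741)*(-162135 - 62205))) - 441460/((-250306/91009)) = 7247321/(82*(((-236669 - 16741)*(-162135 - 62205)))) - 441460/((-250306/91009)) = 7247321/(82*((-253410*(-224340)))) - 441460/((-250306*1/91009)) = (7247321/82)/56849999400 - 441460/(-250306/91009) = (7247321/82)*(1/56849999400) - 441460*(-91009/250306) = 7247321/4661699950800 + 20088416570/125153 = 93646170536925928721113/583425733942472400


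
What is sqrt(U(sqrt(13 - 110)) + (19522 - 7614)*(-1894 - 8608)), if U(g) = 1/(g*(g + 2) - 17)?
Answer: sqrt(2)*sqrt((14256591025 - 250115632*I*sqrt(97))/(-57 + I*sqrt(97)))/2 ≈ 6.5921e-8 - 11183.0*I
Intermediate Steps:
U(g) = 1/(-17 + g*(2 + g)) (U(g) = 1/(g*(2 + g) - 17) = 1/(-17 + g*(2 + g)))
sqrt(U(sqrt(13 - 110)) + (19522 - 7614)*(-1894 - 8608)) = sqrt(1/(-17 + (sqrt(13 - 110))**2 + 2*sqrt(13 - 110)) + (19522 - 7614)*(-1894 - 8608)) = sqrt(1/(-17 + (sqrt(-97))**2 + 2*sqrt(-97)) + 11908*(-10502)) = sqrt(1/(-17 + (I*sqrt(97))**2 + 2*(I*sqrt(97))) - 125057816) = sqrt(1/(-17 - 97 + 2*I*sqrt(97)) - 125057816) = sqrt(1/(-114 + 2*I*sqrt(97)) - 125057816) = sqrt(-125057816 + 1/(-114 + 2*I*sqrt(97)))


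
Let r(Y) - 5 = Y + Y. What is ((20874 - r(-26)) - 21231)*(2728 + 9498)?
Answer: -3790060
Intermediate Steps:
r(Y) = 5 + 2*Y (r(Y) = 5 + (Y + Y) = 5 + 2*Y)
((20874 - r(-26)) - 21231)*(2728 + 9498) = ((20874 - (5 + 2*(-26))) - 21231)*(2728 + 9498) = ((20874 - (5 - 52)) - 21231)*12226 = ((20874 - 1*(-47)) - 21231)*12226 = ((20874 + 47) - 21231)*12226 = (20921 - 21231)*12226 = -310*12226 = -3790060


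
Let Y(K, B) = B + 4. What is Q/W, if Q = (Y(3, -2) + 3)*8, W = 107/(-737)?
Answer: -29480/107 ≈ -275.51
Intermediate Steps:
Y(K, B) = 4 + B
W = -107/737 (W = 107*(-1/737) = -107/737 ≈ -0.14518)
Q = 40 (Q = ((4 - 2) + 3)*8 = (2 + 3)*8 = 5*8 = 40)
Q/W = 40/(-107/737) = 40*(-737/107) = -29480/107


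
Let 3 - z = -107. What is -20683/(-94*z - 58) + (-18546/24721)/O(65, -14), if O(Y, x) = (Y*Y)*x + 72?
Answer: 15103518362431/7592969170362 ≈ 1.9891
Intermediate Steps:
z = 110 (z = 3 - 1*(-107) = 3 + 107 = 110)
O(Y, x) = 72 + x*Y**2 (O(Y, x) = Y**2*x + 72 = x*Y**2 + 72 = 72 + x*Y**2)
-20683/(-94*z - 58) + (-18546/24721)/O(65, -14) = -20683/(-94*110 - 58) + (-18546/24721)/(72 - 14*65**2) = -20683/(-10340 - 58) + (-18546*1/24721)/(72 - 14*4225) = -20683/(-10398) - 18546/(24721*(72 - 59150)) = -20683*(-1/10398) - 18546/24721/(-59078) = 20683/10398 - 18546/24721*(-1/59078) = 20683/10398 + 9273/730233619 = 15103518362431/7592969170362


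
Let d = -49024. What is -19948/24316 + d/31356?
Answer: -113597317/47653281 ≈ -2.3838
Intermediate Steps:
-19948/24316 + d/31356 = -19948/24316 - 49024/31356 = -19948*1/24316 - 49024*1/31356 = -4987/6079 - 12256/7839 = -113597317/47653281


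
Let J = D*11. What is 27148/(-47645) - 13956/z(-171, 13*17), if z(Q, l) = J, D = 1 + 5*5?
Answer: -25872998/524095 ≈ -49.367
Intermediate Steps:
D = 26 (D = 1 + 25 = 26)
J = 286 (J = 26*11 = 286)
z(Q, l) = 286
27148/(-47645) - 13956/z(-171, 13*17) = 27148/(-47645) - 13956/286 = 27148*(-1/47645) - 13956*1/286 = -27148/47645 - 6978/143 = -25872998/524095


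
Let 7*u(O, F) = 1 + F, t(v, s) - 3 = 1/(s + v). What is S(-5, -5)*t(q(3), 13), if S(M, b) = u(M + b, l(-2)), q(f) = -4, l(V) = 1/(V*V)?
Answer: 5/9 ≈ 0.55556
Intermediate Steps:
l(V) = V⁻² (l(V) = 1/(V²) = V⁻²)
t(v, s) = 3 + 1/(s + v)
u(O, F) = ⅐ + F/7 (u(O, F) = (1 + F)/7 = ⅐ + F/7)
S(M, b) = 5/28 (S(M, b) = ⅐ + (⅐)/(-2)² = ⅐ + (⅐)*(¼) = ⅐ + 1/28 = 5/28)
S(-5, -5)*t(q(3), 13) = 5*((1 + 3*13 + 3*(-4))/(13 - 4))/28 = 5*((1 + 39 - 12)/9)/28 = 5*((⅑)*28)/28 = (5/28)*(28/9) = 5/9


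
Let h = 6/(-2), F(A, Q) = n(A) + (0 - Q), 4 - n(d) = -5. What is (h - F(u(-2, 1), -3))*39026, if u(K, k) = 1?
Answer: -585390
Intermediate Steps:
n(d) = 9 (n(d) = 4 - 1*(-5) = 4 + 5 = 9)
F(A, Q) = 9 - Q (F(A, Q) = 9 + (0 - Q) = 9 - Q)
h = -3 (h = 6*(-½) = -3)
(h - F(u(-2, 1), -3))*39026 = (-3 - (9 - 1*(-3)))*39026 = (-3 - (9 + 3))*39026 = (-3 - 1*12)*39026 = (-3 - 12)*39026 = -15*39026 = -585390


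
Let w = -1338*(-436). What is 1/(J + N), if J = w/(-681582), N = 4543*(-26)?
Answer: -113597/13417947674 ≈ -8.4660e-6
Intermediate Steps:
w = 583368
N = -118118
J = -97228/113597 (J = 583368/(-681582) = 583368*(-1/681582) = -97228/113597 ≈ -0.85590)
1/(J + N) = 1/(-97228/113597 - 118118) = 1/(-13417947674/113597) = -113597/13417947674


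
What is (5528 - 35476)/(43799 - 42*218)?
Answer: -29948/34643 ≈ -0.86448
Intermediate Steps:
(5528 - 35476)/(43799 - 42*218) = -29948/(43799 - 9156) = -29948/34643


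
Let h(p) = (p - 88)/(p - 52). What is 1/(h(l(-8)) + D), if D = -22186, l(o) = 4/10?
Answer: -43/953925 ≈ -4.5077e-5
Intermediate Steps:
l(o) = ⅖ (l(o) = 4*(⅒) = ⅖)
h(p) = (-88 + p)/(-52 + p)
1/(h(l(-8)) + D) = 1/((-88 + ⅖)/(-52 + ⅖) - 22186) = 1/(-438/5/(-258/5) - 22186) = 1/(-5/258*(-438/5) - 22186) = 1/(73/43 - 22186) = 1/(-953925/43) = -43/953925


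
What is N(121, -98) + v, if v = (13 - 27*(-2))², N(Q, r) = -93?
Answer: 4396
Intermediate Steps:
v = 4489 (v = (13 + 54)² = 67² = 4489)
N(121, -98) + v = -93 + 4489 = 4396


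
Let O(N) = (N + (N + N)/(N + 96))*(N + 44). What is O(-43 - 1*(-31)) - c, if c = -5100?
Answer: 32948/7 ≈ 4706.9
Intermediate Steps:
O(N) = (44 + N)*(N + 2*N/(96 + N)) (O(N) = (N + (2*N)/(96 + N))*(44 + N) = (N + 2*N/(96 + N))*(44 + N) = (44 + N)*(N + 2*N/(96 + N)))
O(-43 - 1*(-31)) - c = (-43 - 1*(-31))*(4312 + (-43 - 1*(-31))² + 142*(-43 - 1*(-31)))/(96 + (-43 - 1*(-31))) - 1*(-5100) = (-43 + 31)*(4312 + (-43 + 31)² + 142*(-43 + 31))/(96 + (-43 + 31)) + 5100 = -12*(4312 + (-12)² + 142*(-12))/(96 - 12) + 5100 = -12*(4312 + 144 - 1704)/84 + 5100 = -12*1/84*2752 + 5100 = -2752/7 + 5100 = 32948/7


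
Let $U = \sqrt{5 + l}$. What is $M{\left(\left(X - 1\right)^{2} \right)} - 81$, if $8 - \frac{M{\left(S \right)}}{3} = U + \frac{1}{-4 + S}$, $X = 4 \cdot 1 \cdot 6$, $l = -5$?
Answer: $- \frac{9976}{175} \approx -57.006$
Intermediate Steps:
$X = 24$ ($X = 4 \cdot 6 = 24$)
$U = 0$ ($U = \sqrt{5 - 5} = \sqrt{0} = 0$)
$M{\left(S \right)} = 24 - \frac{3}{-4 + S}$ ($M{\left(S \right)} = 24 - 3 \left(0 + \frac{1}{-4 + S}\right) = 24 - \frac{3}{-4 + S}$)
$M{\left(\left(X - 1\right)^{2} \right)} - 81 = \frac{3 \left(-33 + 8 \left(24 - 1\right)^{2}\right)}{-4 + \left(24 - 1\right)^{2}} - 81 = \frac{3 \left(-33 + 8 \cdot 23^{2}\right)}{-4 + 23^{2}} - 81 = \frac{3 \left(-33 + 8 \cdot 529\right)}{-4 + 529} - 81 = \frac{3 \left(-33 + 4232\right)}{525} - 81 = 3 \cdot \frac{1}{525} \cdot 4199 - 81 = \frac{4199}{175} - 81 = - \frac{9976}{175}$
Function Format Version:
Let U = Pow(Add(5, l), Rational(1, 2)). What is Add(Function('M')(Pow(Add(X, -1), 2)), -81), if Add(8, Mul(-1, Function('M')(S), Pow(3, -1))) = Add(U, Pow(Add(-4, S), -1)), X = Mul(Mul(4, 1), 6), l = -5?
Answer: Rational(-9976, 175) ≈ -57.006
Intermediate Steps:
X = 24 (X = Mul(4, 6) = 24)
U = 0 (U = Pow(Add(5, -5), Rational(1, 2)) = Pow(0, Rational(1, 2)) = 0)
Function('M')(S) = Add(24, Mul(-3, Pow(Add(-4, S), -1))) (Function('M')(S) = Add(24, Mul(-3, Add(0, Pow(Add(-4, S), -1)))) = Add(24, Mul(-3, Pow(Add(-4, S), -1))))
Add(Function('M')(Pow(Add(X, -1), 2)), -81) = Add(Mul(3, Pow(Add(-4, Pow(Add(24, -1), 2)), -1), Add(-33, Mul(8, Pow(Add(24, -1), 2)))), -81) = Add(Mul(3, Pow(Add(-4, Pow(23, 2)), -1), Add(-33, Mul(8, Pow(23, 2)))), -81) = Add(Mul(3, Pow(Add(-4, 529), -1), Add(-33, Mul(8, 529))), -81) = Add(Mul(3, Pow(525, -1), Add(-33, 4232)), -81) = Add(Mul(3, Rational(1, 525), 4199), -81) = Add(Rational(4199, 175), -81) = Rational(-9976, 175)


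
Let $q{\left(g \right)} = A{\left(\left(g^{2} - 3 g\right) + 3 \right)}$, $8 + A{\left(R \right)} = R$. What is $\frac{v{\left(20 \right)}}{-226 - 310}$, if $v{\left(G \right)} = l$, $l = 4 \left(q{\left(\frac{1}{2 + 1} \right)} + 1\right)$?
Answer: $\frac{22}{603} \approx 0.036484$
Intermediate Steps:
$A{\left(R \right)} = -8 + R$
$q{\left(g \right)} = -5 + g^{2} - 3 g$ ($q{\left(g \right)} = -8 + \left(\left(g^{2} - 3 g\right) + 3\right) = -8 + \left(3 + g^{2} - 3 g\right) = -5 + g^{2} - 3 g$)
$l = - \frac{176}{9}$ ($l = 4 \left(\left(-5 + \left(\frac{1}{2 + 1}\right)^{2} - \frac{3}{2 + 1}\right) + 1\right) = 4 \left(\left(-5 + \left(\frac{1}{3}\right)^{2} - \frac{3}{3}\right) + 1\right) = 4 \left(\left(-5 + \left(\frac{1}{3}\right)^{2} - 1\right) + 1\right) = 4 \left(\left(-5 + \frac{1}{9} - 1\right) + 1\right) = 4 \left(- \frac{53}{9} + 1\right) = 4 \left(- \frac{44}{9}\right) = - \frac{176}{9} \approx -19.556$)
$v{\left(G \right)} = - \frac{176}{9}$
$\frac{v{\left(20 \right)}}{-226 - 310} = - \frac{176}{9 \left(-226 - 310\right)} = - \frac{176}{9 \left(-536\right)} = \left(- \frac{176}{9}\right) \left(- \frac{1}{536}\right) = \frac{22}{603}$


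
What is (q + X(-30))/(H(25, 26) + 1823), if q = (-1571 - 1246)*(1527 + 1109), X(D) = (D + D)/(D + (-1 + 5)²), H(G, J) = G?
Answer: -8663209/2156 ≈ -4018.2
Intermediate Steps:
X(D) = 2*D/(16 + D) (X(D) = (2*D)/(D + 4²) = (2*D)/(D + 16) = (2*D)/(16 + D) = 2*D/(16 + D))
q = -7425612 (q = -2817*2636 = -7425612)
(q + X(-30))/(H(25, 26) + 1823) = (-7425612 + 2*(-30)/(16 - 30))/(25 + 1823) = (-7425612 + 2*(-30)/(-14))/1848 = (-7425612 + 2*(-30)*(-1/14))*(1/1848) = (-7425612 + 30/7)*(1/1848) = -51979254/7*1/1848 = -8663209/2156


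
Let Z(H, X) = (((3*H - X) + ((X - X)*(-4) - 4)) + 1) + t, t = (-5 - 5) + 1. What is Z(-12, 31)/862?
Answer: -79/862 ≈ -0.091647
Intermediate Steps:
t = -9 (t = -10 + 1 = -9)
Z(H, X) = -12 - X + 3*H (Z(H, X) = (((3*H - X) + ((X - X)*(-4) - 4)) + 1) - 9 = (((-X + 3*H) + (0*(-4) - 4)) + 1) - 9 = (((-X + 3*H) + (0 - 4)) + 1) - 9 = (((-X + 3*H) - 4) + 1) - 9 = ((-4 - X + 3*H) + 1) - 9 = (-3 - X + 3*H) - 9 = -12 - X + 3*H)
Z(-12, 31)/862 = (-12 - 1*31 + 3*(-12))/862 = (-12 - 31 - 36)*(1/862) = -79*1/862 = -79/862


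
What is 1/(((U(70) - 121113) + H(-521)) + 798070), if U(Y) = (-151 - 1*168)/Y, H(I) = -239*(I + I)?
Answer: 70/64819331 ≈ 1.0799e-6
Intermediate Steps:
H(I) = -478*I
U(Y) = -319/Y (U(Y) = (-151 - 168)/Y = -319/Y)
1/(((U(70) - 121113) + H(-521)) + 798070) = 1/(((-319/70 - 121113) - 478*(-521)) + 798070) = 1/(((-319*1/70 - 121113) + 249038) + 798070) = 1/(((-319/70 - 121113) + 249038) + 798070) = 1/((-8478229/70 + 249038) + 798070) = 1/(8954431/70 + 798070) = 1/(64819331/70) = 70/64819331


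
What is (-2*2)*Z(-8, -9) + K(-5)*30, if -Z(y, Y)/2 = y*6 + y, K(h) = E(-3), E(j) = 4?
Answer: -328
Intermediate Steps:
K(h) = 4
Z(y, Y) = -14*y (Z(y, Y) = -2*(y*6 + y) = -2*(6*y + y) = -14*y)
(-2*2)*Z(-8, -9) + K(-5)*30 = (-2*2)*(-14*(-8)) + 4*30 = -4*112 + 120 = -448 + 120 = -328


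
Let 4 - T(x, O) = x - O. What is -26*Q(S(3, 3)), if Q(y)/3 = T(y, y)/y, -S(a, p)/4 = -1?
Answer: -78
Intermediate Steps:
T(x, O) = 4 + O - x (T(x, O) = 4 - (x - O) = 4 + (O - x) = 4 + O - x)
S(a, p) = 4 (S(a, p) = -4*(-1) = 4)
Q(y) = 12/y (Q(y) = 3*((4 + y - y)/y) = 3*(4/y) = 12/y)
-26*Q(S(3, 3)) = -312/4 = -26*3 = -78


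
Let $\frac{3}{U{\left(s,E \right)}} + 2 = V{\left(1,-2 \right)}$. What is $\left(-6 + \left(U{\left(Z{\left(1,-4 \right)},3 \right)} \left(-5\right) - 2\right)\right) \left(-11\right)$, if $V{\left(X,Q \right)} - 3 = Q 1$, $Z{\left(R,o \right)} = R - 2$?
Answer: $-77$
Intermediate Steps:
$Z{\left(R,o \right)} = -2 + R$ ($Z{\left(R,o \right)} = R - 2 = -2 + R$)
$V{\left(X,Q \right)} = 3 + Q$ ($V{\left(X,Q \right)} = 3 + Q 1 = 3 + Q$)
$U{\left(s,E \right)} = -3$ ($U{\left(s,E \right)} = \frac{3}{-2 + \left(3 - 2\right)} = \frac{3}{-2 + 1} = \frac{3}{-1} = 3 \left(-1\right) = -3$)
$\left(-6 + \left(U{\left(Z{\left(1,-4 \right)},3 \right)} \left(-5\right) - 2\right)\right) \left(-11\right) = \left(-6 - -13\right) \left(-11\right) = \left(-6 + \left(15 - 2\right)\right) \left(-11\right) = \left(-6 + 13\right) \left(-11\right) = 7 \left(-11\right) = -77$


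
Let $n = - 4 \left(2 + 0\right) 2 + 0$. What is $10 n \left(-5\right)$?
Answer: $800$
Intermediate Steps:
$n = -16$ ($n = - 4 \cdot 2 \cdot 2 + 0 = \left(-4\right) 4 + 0 = -16 + 0 = -16$)
$10 n \left(-5\right) = 10 \left(-16\right) \left(-5\right) = \left(-160\right) \left(-5\right) = 800$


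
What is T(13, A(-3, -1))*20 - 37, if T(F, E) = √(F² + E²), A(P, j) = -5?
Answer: -37 + 20*√194 ≈ 241.57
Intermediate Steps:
T(F, E) = √(E² + F²)
T(13, A(-3, -1))*20 - 37 = √((-5)² + 13²)*20 - 37 = √(25 + 169)*20 - 37 = √194*20 - 37 = 20*√194 - 37 = -37 + 20*√194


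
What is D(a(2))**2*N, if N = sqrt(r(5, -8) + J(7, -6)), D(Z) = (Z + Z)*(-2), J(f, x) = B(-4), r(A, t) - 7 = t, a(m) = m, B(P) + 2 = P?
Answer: 64*I*sqrt(7) ≈ 169.33*I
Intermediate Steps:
B(P) = -2 + P
r(A, t) = 7 + t
J(f, x) = -6 (J(f, x) = -2 - 4 = -6)
D(Z) = -4*Z (D(Z) = (2*Z)*(-2) = -4*Z)
N = I*sqrt(7) (N = sqrt((7 - 8) - 6) = sqrt(-1 - 6) = sqrt(-7) = I*sqrt(7) ≈ 2.6458*I)
D(a(2))**2*N = (-4*2)**2*(I*sqrt(7)) = (-8)**2*(I*sqrt(7)) = 64*(I*sqrt(7)) = 64*I*sqrt(7)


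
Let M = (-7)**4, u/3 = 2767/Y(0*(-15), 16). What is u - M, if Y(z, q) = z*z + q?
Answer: -30115/16 ≈ -1882.2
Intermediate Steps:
Y(z, q) = q + z**2 (Y(z, q) = z**2 + q = q + z**2)
u = 8301/16 (u = 3*(2767/(16 + (0*(-15))**2)) = 3*(2767/(16 + 0**2)) = 3*(2767/(16 + 0)) = 3*(2767/16) = 8301/16 ≈ 518.81)
M = 2401
u - M = 8301/16 - 1*2401 = 8301/16 - 2401 = -30115/16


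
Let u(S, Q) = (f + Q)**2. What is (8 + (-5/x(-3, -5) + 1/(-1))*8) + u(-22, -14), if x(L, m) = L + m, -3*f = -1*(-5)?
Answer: 2254/9 ≈ 250.44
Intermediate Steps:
f = -5/3 (f = -(-1)*(-5)/3 = -1/3*5 = -5/3 ≈ -1.6667)
u(S, Q) = (-5/3 + Q)**2
(8 + (-5/x(-3, -5) + 1/(-1))*8) + u(-22, -14) = (8 + (-5/(-3 - 5) + 1/(-1))*8) + (-5 + 3*(-14))**2/9 = (8 + (-5/(-8) + 1*(-1))*8) + (-5 - 42)**2/9 = (8 + (-5*(-1/8) - 1)*8) + (1/9)*(-47)**2 = (8 + (5/8 - 1)*8) + (1/9)*2209 = (8 - 3/8*8) + 2209/9 = (8 - 3) + 2209/9 = 5 + 2209/9 = 2254/9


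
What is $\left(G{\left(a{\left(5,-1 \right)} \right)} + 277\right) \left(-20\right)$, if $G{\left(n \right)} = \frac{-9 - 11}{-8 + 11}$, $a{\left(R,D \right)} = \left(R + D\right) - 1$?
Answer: $- \frac{16220}{3} \approx -5406.7$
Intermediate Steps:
$a{\left(R,D \right)} = -1 + D + R$ ($a{\left(R,D \right)} = \left(D + R\right) - 1 = -1 + D + R$)
$G{\left(n \right)} = - \frac{20}{3}$
$\left(G{\left(a{\left(5,-1 \right)} \right)} + 277\right) \left(-20\right) = \left(- \frac{20}{3} + 277\right) \left(-20\right) = \frac{811}{3} \left(-20\right) = - \frac{16220}{3}$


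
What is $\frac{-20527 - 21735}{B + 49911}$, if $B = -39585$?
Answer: $- \frac{21131}{5163} \approx -4.0928$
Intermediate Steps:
$\frac{-20527 - 21735}{B + 49911} = \frac{-20527 - 21735}{-39585 + 49911} = \frac{-20527 - 21735}{10326} = \left(-20527 - 21735\right) \frac{1}{10326} = \left(-42262\right) \frac{1}{10326} = - \frac{21131}{5163}$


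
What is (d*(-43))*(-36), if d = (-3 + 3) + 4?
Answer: 6192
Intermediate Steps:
d = 4 (d = 0 + 4 = 4)
(d*(-43))*(-36) = (4*(-43))*(-36) = -172*(-36) = 6192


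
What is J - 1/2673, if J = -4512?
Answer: -12060577/2673 ≈ -4512.0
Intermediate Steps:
J - 1/2673 = -4512 - 1/2673 = -12060577/2673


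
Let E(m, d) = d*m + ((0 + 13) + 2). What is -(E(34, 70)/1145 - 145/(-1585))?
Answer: -158484/72593 ≈ -2.1832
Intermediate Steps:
E(m, d) = 15 + d*m (E(m, d) = d*m + (13 + 2) = d*m + 15 = 15 + d*m)
-(E(34, 70)/1145 - 145/(-1585)) = -((15 + 70*34)/1145 - 145/(-1585)) = -((15 + 2380)*(1/1145) - 145*(-1/1585)) = -(2395*(1/1145) + 29/317) = -(479/229 + 29/317) = -1*158484/72593 = -158484/72593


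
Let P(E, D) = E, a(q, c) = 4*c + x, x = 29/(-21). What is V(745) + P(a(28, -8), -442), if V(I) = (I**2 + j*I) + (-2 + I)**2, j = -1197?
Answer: 4520788/21 ≈ 2.1528e+5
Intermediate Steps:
x = -29/21 (x = 29*(-1/21) = -29/21 ≈ -1.3810)
a(q, c) = -29/21 + 4*c (a(q, c) = 4*c - 29/21 = -29/21 + 4*c)
V(I) = I**2 + (-2 + I)**2 - 1197*I (V(I) = (I**2 - 1197*I) + (-2 + I)**2 = I**2 + (-2 + I)**2 - 1197*I)
V(745) + P(a(28, -8), -442) = (4 - 1201*745 + 2*745**2) + (-29/21 + 4*(-8)) = (4 - 894745 + 2*555025) + (-29/21 - 32) = (4 - 894745 + 1110050) - 701/21 = 215309 - 701/21 = 4520788/21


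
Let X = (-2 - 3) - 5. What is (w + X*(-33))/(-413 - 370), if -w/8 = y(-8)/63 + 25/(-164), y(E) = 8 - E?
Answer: -850292/2022489 ≈ -0.42042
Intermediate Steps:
X = -10 (X = -5 - 5 = -10)
w = -2098/2583 (w = -8*((8 - 1*(-8))/63 + 25/(-164)) = -8*((8 + 8)*(1/63) + 25*(-1/164)) = -8*(16*(1/63) - 25/164) = -8*(16/63 - 25/164) = -8*1049/10332 = -2098/2583 ≈ -0.81223)
(w + X*(-33))/(-413 - 370) = (-2098/2583 - 10*(-33))/(-413 - 370) = (-2098/2583 + 330)/(-783) = (850292/2583)*(-1/783) = -850292/2022489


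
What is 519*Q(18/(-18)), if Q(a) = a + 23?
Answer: 11418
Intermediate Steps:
Q(a) = 23 + a
519*Q(18/(-18)) = 519*(23 + 18/(-18)) = 519*(23 + 18*(-1/18)) = 519*(23 - 1) = 519*22 = 11418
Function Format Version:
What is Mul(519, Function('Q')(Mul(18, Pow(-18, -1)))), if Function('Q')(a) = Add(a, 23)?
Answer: 11418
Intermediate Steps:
Function('Q')(a) = Add(23, a)
Mul(519, Function('Q')(Mul(18, Pow(-18, -1)))) = Mul(519, Add(23, Mul(18, Pow(-18, -1)))) = Mul(519, Add(23, Mul(18, Rational(-1, 18)))) = Mul(519, Add(23, -1)) = Mul(519, 22) = 11418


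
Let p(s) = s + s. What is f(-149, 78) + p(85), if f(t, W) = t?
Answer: 21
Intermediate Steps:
p(s) = 2*s
f(-149, 78) + p(85) = -149 + 2*85 = -149 + 170 = 21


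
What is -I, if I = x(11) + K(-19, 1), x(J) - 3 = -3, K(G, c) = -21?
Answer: 21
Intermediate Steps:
x(J) = 0 (x(J) = 3 - 3 = 0)
I = -21 (I = 0 - 21 = -21)
-I = -1*(-21) = 21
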